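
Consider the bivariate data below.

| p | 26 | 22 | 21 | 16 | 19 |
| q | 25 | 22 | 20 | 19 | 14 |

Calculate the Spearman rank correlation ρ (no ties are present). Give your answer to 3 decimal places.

Rank p: 5, 4, 3, 1, 2
Rank q: 5, 4, 3, 2, 1
d = rank(p) − rank(q): 0, 0, 0, -1, 1; Σd² = 2
ρ = 1 − 6Σd² / [n(n²−1)] = 1 − 6×2 / (5×24) = 1 − 12/120 ≈ 0.900

0.900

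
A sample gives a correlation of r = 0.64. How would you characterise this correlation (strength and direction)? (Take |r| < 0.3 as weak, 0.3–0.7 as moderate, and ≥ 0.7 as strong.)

moderate positive

r = 0.64 > 0 so the relationship is positive.
|r| = 0.64, which falls in the moderate range.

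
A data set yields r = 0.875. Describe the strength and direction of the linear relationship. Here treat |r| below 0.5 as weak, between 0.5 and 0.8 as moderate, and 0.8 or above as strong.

r = 0.875 > 0 so the relationship is positive.
|r| = 0.875, which falls in the strong range.

strong positive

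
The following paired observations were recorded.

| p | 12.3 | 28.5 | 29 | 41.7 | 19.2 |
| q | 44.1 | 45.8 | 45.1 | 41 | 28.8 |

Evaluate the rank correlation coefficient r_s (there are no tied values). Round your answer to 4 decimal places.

Rank p: 1, 3, 4, 5, 2
Rank q: 3, 5, 4, 2, 1
d = rank(p) − rank(q): -2, -2, 0, 3, 1; Σd² = 18
ρ = 1 − 6Σd² / [n(n²−1)] = 1 − 6×18 / (5×24) = 1 − 108/120 ≈ 0.1000

0.1000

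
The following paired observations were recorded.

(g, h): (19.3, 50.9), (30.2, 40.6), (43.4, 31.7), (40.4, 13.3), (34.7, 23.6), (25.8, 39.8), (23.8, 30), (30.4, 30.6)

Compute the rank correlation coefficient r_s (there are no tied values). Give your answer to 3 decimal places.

Rank g: 1, 4, 8, 7, 6, 3, 2, 5
Rank h: 8, 7, 5, 1, 2, 6, 3, 4
d = rank(g) − rank(h): -7, -3, 3, 6, 4, -3, -1, 1; Σd² = 130
ρ = 1 − 6Σd² / [n(n²−1)] = 1 − 6×130 / (8×63) = 1 − 780/504 ≈ -0.548

-0.548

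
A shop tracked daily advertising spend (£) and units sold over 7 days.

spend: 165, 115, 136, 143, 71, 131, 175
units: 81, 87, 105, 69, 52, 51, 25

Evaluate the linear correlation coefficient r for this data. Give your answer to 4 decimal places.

n = 7, Σx = 936, Σy = 470, Σx² = 132222, Σy² = 35846, Σxy = 62265
nΣxy − ΣxΣy = 435855 − 439920 = -4065
nΣx² − (Σx)² = 925554 − 876096 = 49458; nΣy² − (Σy)² = 250922 − 220900 = 30022
r = -4065 / √(49458 × 30022) = -4065 / 38533.4670 ≈ -0.1055

-0.1055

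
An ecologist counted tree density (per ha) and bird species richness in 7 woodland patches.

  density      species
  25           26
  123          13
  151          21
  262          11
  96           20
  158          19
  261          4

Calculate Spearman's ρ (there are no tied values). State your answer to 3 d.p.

Rank density: 1, 3, 4, 7, 2, 5, 6
Rank species: 7, 3, 6, 2, 5, 4, 1
d = rank(density) − rank(species): -6, 0, -2, 5, -3, 1, 5; Σd² = 100
ρ = 1 − 6Σd² / [n(n²−1)] = 1 − 6×100 / (7×48) = 1 − 600/336 ≈ -0.786

-0.786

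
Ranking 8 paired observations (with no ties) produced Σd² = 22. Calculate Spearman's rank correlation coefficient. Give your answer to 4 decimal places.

ρ = 1 − 6Σd² / [n(n²−1)] = 1 − 6×22 / (8×63)
  = 1 − 132/504 = 1 − 0.26190 ≈ 0.7381

0.7381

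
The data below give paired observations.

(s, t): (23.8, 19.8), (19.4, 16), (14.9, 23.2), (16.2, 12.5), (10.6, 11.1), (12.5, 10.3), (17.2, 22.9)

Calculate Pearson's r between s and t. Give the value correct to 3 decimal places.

n = 7, Σs = 114.6, Σt = 115.8, Σs² = 1991.7, Σt² = 2096.24, Σst = 1970.11
nΣst − ΣsΣt = 13790.77 − 13270.68 = 520.09
nΣs² − (Σs)² = 13941.9 − 13133.16 = 808.74; nΣt² − (Σt)² = 14673.68 − 13409.64 = 1264.04
r = 520.09 / √(808.74 × 1264.04) = 520.09 / 1011.0785 ≈ 0.514

0.514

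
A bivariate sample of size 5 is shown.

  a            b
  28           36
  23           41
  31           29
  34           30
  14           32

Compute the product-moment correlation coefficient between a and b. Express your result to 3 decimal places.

-0.323

n = 5, Σa = 130, Σb = 168, Σa² = 3626, Σb² = 5742, Σab = 4318
nΣab − ΣaΣb = 21590 − 21840 = -250
nΣa² − (Σa)² = 18130 − 16900 = 1230; nΣb² − (Σb)² = 28710 − 28224 = 486
r = -250 / √(1230 × 486) = -250 / 773.1623 ≈ -0.323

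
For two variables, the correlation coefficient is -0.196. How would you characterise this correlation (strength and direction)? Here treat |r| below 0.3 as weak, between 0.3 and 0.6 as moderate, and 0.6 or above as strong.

r = -0.196 < 0 so the relationship is negative.
|r| = 0.196, which falls in the weak range.

weak negative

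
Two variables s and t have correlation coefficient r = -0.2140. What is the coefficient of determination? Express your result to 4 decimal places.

r² = (-0.2140)² = 0.0458

0.0458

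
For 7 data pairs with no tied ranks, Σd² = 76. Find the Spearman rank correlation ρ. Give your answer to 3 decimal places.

-0.357

ρ = 1 − 6Σd² / [n(n²−1)] = 1 − 6×76 / (7×48)
  = 1 − 456/336 = 1 − 1.3571 ≈ -0.357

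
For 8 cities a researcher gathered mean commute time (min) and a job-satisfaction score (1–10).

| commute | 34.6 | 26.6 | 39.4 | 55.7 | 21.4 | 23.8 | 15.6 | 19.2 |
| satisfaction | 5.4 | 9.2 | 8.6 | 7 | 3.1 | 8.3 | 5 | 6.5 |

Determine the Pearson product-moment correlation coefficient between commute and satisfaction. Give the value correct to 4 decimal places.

n = 8, Σx = 236.3, Σy = 53.1, Σx² = 8195.97, Σy² = 382.51, Σxy = 1626.98
nΣxy − ΣxΣy = 13015.84 − 12547.53 = 468.31
nΣx² − (Σx)² = 65567.76 − 55837.69 = 9730.07; nΣy² − (Σy)² = 3060.08 − 2819.61 = 240.47
r = 468.31 / √(9730.07 × 240.47) = 468.31 / 1529.6372 ≈ 0.3062

0.3062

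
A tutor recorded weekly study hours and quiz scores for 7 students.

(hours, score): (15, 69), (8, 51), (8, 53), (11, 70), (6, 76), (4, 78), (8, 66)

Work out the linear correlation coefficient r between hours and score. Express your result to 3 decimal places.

n = 7, Σx = 60, Σy = 463, Σx² = 590, Σy² = 31287, Σxy = 3933
nΣxy − ΣxΣy = 27531 − 27780 = -249
nΣx² − (Σx)² = 4130 − 3600 = 530; nΣy² − (Σy)² = 219009 − 214369 = 4640
r = -249 / √(530 × 4640) = -249 / 1568.1837 ≈ -0.159

-0.159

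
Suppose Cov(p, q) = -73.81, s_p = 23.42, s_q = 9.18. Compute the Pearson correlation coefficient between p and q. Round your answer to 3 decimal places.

-0.343

r = Cov(p,q) / (s_p · s_q) = -73.81 / (23.42 × 9.18)
  = -73.81 / 214.9956 ≈ -0.343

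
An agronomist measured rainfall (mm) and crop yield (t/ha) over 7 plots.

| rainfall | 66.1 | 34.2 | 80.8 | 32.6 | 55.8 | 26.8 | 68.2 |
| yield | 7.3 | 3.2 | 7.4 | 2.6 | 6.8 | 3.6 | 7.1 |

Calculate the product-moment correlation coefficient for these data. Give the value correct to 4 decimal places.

n = 7, Σx = 364.5, Σy = 38, Σx² = 21613.37, Σy² = 234.66, Σxy = 2234.79
nΣxy − ΣxΣy = 15643.53 − 13851 = 1792.53
nΣx² − (Σx)² = 151293.59 − 132860.25 = 18433.34; nΣy² − (Σy)² = 1642.62 − 1444 = 198.62
r = 1792.53 / √(18433.34 × 198.62) = 1792.53 / 1913.4341 ≈ 0.9368

0.9368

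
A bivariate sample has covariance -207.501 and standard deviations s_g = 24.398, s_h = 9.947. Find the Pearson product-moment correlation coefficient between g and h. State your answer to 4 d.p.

r = Cov(g,h) / (s_g · s_h) = -207.501 / (24.398 × 9.947)
  = -207.501 / 242.6869 ≈ -0.8550

-0.8550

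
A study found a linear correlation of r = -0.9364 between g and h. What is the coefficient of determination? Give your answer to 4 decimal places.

r² = (-0.9364)² = 0.8768

0.8768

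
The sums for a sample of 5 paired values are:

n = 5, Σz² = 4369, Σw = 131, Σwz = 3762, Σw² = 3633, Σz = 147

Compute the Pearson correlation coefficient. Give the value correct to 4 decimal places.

r = (nΣwz − ΣwΣz) / √[(nΣw² − (Σw)²)(nΣz² − (Σz)²)]
Numerator: 5×3762 − 131×147 = -447
Denominator: √[(18165 − 17161)(21845 − 21609)] = √[1004 × 236] = 486.7689
r = -447 / 486.7689 ≈ -0.9183

-0.9183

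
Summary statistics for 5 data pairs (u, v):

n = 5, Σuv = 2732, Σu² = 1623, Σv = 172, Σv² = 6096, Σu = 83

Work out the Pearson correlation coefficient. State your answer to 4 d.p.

r = (nΣuv − ΣuΣv) / √[(nΣu² − (Σu)²)(nΣv² − (Σv)²)]
Numerator: 5×2732 − 83×172 = -616
Denominator: √[(8115 − 6889)(30480 − 29584)] = √[1226 × 896] = 1048.0916
r = -616 / 1048.0916 ≈ -0.5877

-0.5877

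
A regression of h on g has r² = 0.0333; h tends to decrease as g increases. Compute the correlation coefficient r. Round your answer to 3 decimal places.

|r| = √0.0333 = 0.182
The association is negative, so r = −0.182.

-0.182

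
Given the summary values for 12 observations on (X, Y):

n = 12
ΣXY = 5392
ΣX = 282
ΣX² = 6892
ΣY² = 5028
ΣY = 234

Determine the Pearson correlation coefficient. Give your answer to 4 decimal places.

-0.3048

r = (nΣXY − ΣXΣY) / √[(nΣX² − (ΣX)²)(nΣY² − (ΣY)²)]
Numerator: 12×5392 − 282×234 = -1284
Denominator: √[(82704 − 79524)(60336 − 54756)] = √[3180 × 5580] = 4212.4102
r = -1284 / 4212.4102 ≈ -0.3048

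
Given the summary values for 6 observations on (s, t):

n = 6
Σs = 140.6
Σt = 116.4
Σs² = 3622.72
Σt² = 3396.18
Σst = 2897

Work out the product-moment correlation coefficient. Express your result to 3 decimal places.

r = (nΣst − ΣsΣt) / √[(nΣs² − (Σs)²)(nΣt² − (Σt)²)]
Numerator: 6×2897 − 140.6×116.4 = 1016.16
Denominator: √[(21736.32 − 19768.36)(20377.08 − 13548.96)] = √[1967.96 × 6828.12] = 3665.7151
r = 1016.16 / 3665.7151 ≈ 0.277

0.277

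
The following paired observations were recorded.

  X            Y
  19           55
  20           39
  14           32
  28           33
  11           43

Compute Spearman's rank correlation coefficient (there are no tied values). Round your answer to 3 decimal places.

-0.200

Rank X: 3, 4, 2, 5, 1
Rank Y: 5, 3, 1, 2, 4
d = rank(X) − rank(Y): -2, 1, 1, 3, -3; Σd² = 24
ρ = 1 − 6Σd² / [n(n²−1)] = 1 − 6×24 / (5×24) = 1 − 144/120 ≈ -0.200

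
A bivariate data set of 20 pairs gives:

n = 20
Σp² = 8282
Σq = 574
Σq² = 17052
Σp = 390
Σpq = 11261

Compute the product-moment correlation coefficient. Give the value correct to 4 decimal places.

r = (nΣpq − ΣpΣq) / √[(nΣp² − (Σp)²)(nΣq² − (Σq)²)]
Numerator: 20×11261 − 390×574 = 1360
Denominator: √[(165640 − 152100)(341040 − 329476)] = √[13540 × 11564] = 12513.0556
r = 1360 / 12513.0556 ≈ 0.1087

0.1087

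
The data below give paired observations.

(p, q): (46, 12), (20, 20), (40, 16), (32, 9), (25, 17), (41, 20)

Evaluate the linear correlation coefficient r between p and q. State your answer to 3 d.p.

n = 6, Σp = 204, Σq = 94, Σp² = 7446, Σq² = 1570, Σpq = 3125
nΣpq − ΣpΣq = 18750 − 19176 = -426
nΣp² − (Σp)² = 44676 − 41616 = 3060; nΣq² − (Σq)² = 9420 − 8836 = 584
r = -426 / √(3060 × 584) = -426 / 1336.8022 ≈ -0.319

-0.319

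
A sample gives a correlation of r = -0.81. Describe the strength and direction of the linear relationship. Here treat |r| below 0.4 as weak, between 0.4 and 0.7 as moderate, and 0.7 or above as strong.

r = -0.81 < 0 so the relationship is negative.
|r| = 0.81, which falls in the strong range.

strong negative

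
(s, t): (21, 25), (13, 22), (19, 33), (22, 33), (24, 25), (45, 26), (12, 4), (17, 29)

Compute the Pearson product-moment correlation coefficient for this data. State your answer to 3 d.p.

0.322

n = 8, Σs = 173, Σt = 197, Σs² = 4489, Σt² = 5445, Σst = 4475
nΣst − ΣsΣt = 35800 − 34081 = 1719
nΣs² − (Σs)² = 35912 − 29929 = 5983; nΣt² − (Σt)² = 43560 − 38809 = 4751
r = 1719 / √(5983 × 4751) = 1719 / 5331.5320 ≈ 0.322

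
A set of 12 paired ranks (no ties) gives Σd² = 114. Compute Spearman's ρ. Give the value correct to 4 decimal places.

0.6014

ρ = 1 − 6Σd² / [n(n²−1)] = 1 − 6×114 / (12×143)
  = 1 − 684/1716 = 1 − 0.39860 ≈ 0.6014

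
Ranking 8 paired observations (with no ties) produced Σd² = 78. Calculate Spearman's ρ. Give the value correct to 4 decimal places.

0.0714

ρ = 1 − 6Σd² / [n(n²−1)] = 1 − 6×78 / (8×63)
  = 1 − 468/504 = 1 − 0.92857 ≈ 0.0714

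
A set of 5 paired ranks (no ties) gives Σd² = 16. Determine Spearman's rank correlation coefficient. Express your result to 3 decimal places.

ρ = 1 − 6Σd² / [n(n²−1)] = 1 − 6×16 / (5×24)
  = 1 − 96/120 = 1 − 0.8000 ≈ 0.200

0.200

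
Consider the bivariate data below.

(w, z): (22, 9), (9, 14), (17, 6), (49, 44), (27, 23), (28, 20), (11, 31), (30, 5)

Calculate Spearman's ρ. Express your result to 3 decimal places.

0.119

Rank w: 4, 1, 3, 8, 5, 6, 2, 7
Rank z: 3, 4, 2, 8, 6, 5, 7, 1
d = rank(w) − rank(z): 1, -3, 1, 0, -1, 1, -5, 6; Σd² = 74
ρ = 1 − 6Σd² / [n(n²−1)] = 1 − 6×74 / (8×63) = 1 − 444/504 ≈ 0.119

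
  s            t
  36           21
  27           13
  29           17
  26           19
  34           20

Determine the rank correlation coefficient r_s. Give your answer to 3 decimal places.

0.700

Rank s: 5, 2, 3, 1, 4
Rank t: 5, 1, 2, 3, 4
d = rank(s) − rank(t): 0, 1, 1, -2, 0; Σd² = 6
ρ = 1 − 6Σd² / [n(n²−1)] = 1 − 6×6 / (5×24) = 1 − 36/120 ≈ 0.700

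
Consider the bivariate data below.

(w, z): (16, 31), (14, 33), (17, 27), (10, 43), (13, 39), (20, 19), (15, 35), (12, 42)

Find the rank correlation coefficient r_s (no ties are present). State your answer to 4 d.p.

Rank w: 6, 4, 7, 1, 3, 8, 5, 2
Rank z: 3, 4, 2, 8, 6, 1, 5, 7
d = rank(w) − rank(z): 3, 0, 5, -7, -3, 7, 0, -5; Σd² = 166
ρ = 1 − 6Σd² / [n(n²−1)] = 1 − 6×166 / (8×63) = 1 − 996/504 ≈ -0.9762

-0.9762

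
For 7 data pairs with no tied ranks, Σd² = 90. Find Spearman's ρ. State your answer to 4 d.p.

-0.6071

ρ = 1 − 6Σd² / [n(n²−1)] = 1 − 6×90 / (7×48)
  = 1 − 540/336 = 1 − 1.60714 ≈ -0.6071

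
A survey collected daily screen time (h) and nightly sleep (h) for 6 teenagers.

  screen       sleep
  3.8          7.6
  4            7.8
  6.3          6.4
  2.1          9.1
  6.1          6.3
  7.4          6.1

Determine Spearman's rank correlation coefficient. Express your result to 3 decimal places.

-0.886

Rank screen: 2, 3, 5, 1, 4, 6
Rank sleep: 4, 5, 3, 6, 2, 1
d = rank(screen) − rank(sleep): -2, -2, 2, -5, 2, 5; Σd² = 66
ρ = 1 − 6Σd² / [n(n²−1)] = 1 − 6×66 / (6×35) = 1 − 396/210 ≈ -0.886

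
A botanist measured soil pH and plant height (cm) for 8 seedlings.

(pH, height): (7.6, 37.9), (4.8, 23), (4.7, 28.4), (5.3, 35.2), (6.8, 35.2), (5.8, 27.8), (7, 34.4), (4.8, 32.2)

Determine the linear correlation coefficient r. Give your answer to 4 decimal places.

n = 8, Σx = 46.8, Σy = 254.1, Σx² = 282.9, Σy² = 8243.09, Σxy = 1514.44
nΣxy − ΣxΣy = 12115.52 − 11891.88 = 223.64
nΣx² − (Σx)² = 2263.2 − 2190.24 = 72.96; nΣy² − (Σy)² = 65944.72 − 64566.81 = 1377.91
r = 223.64 / √(72.96 × 1377.91) = 223.64 / 317.0683 ≈ 0.7053

0.7053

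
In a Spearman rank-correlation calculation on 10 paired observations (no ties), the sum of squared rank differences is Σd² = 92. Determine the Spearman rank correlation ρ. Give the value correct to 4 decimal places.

0.4424

ρ = 1 − 6Σd² / [n(n²−1)] = 1 − 6×92 / (10×99)
  = 1 − 552/990 = 1 − 0.55758 ≈ 0.4424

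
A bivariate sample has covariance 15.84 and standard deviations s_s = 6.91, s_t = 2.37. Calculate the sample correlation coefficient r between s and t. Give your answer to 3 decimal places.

0.967

r = Cov(s,t) / (s_s · s_t) = 15.84 / (6.91 × 2.37)
  = 15.84 / 16.3767 ≈ 0.967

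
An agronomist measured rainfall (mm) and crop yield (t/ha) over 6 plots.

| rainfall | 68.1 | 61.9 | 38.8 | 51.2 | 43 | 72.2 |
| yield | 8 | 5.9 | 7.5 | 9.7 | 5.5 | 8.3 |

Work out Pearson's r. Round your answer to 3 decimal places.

0.234

n = 6, Σx = 335.2, Σy = 44.9, Σx² = 19657.94, Σy² = 348.29, Σxy = 2533.41
nΣxy − ΣxΣy = 15200.46 − 15050.48 = 149.98
nΣx² − (Σx)² = 117947.64 − 112359.04 = 5588.6; nΣy² − (Σy)² = 2089.74 − 2016.01 = 73.73
r = 149.98 / √(5588.6 × 73.73) = 149.98 / 641.9092 ≈ 0.234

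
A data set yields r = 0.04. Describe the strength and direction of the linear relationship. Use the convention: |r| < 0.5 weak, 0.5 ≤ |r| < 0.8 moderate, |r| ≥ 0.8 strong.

weak positive

r = 0.04 > 0 so the relationship is positive.
|r| = 0.04, which falls in the weak range.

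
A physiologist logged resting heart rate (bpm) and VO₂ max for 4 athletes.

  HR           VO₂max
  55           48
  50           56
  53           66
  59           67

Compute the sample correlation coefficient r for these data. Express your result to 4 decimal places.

0.3313

n = 4, Σx = 217, Σy = 237, Σx² = 11815, Σy² = 14285, Σxy = 12891
nΣxy − ΣxΣy = 51564 − 51429 = 135
nΣx² − (Σx)² = 47260 − 47089 = 171; nΣy² − (Σy)² = 57140 − 56169 = 971
r = 135 / √(171 × 971) = 135 / 407.4813 ≈ 0.3313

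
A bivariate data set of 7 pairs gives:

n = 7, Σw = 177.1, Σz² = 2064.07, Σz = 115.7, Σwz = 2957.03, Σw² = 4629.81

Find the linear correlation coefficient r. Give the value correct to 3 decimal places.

r = (nΣwz − ΣwΣz) / √[(nΣw² − (Σw)²)(nΣz² − (Σz)²)]
Numerator: 7×2957.03 − 177.1×115.7 = 208.74
Denominator: √[(32408.67 − 31364.41)(14448.49 − 13386.49)] = √[1044.26 × 1062] = 1053.0926
r = 208.74 / 1053.0926 ≈ 0.198

0.198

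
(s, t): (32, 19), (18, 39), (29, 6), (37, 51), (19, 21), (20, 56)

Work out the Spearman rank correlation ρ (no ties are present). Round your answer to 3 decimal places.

-0.086

Rank s: 5, 1, 4, 6, 2, 3
Rank t: 2, 4, 1, 5, 3, 6
d = rank(s) − rank(t): 3, -3, 3, 1, -1, -3; Σd² = 38
ρ = 1 − 6Σd² / [n(n²−1)] = 1 − 6×38 / (6×35) = 1 − 228/210 ≈ -0.086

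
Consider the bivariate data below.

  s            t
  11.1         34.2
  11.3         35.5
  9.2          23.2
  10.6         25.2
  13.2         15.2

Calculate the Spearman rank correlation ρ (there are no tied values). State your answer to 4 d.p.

0.0000

Rank s: 3, 4, 1, 2, 5
Rank t: 4, 5, 2, 3, 1
d = rank(s) − rank(t): -1, -1, -1, -1, 4; Σd² = 20
ρ = 1 − 6Σd² / [n(n²−1)] = 1 − 6×20 / (5×24) = 1 − 120/120 ≈ 0.0000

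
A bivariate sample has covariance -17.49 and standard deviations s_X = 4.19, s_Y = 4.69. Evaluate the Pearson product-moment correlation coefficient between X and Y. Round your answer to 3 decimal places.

r = Cov(X,Y) / (s_X · s_Y) = -17.49 / (4.19 × 4.69)
  = -17.49 / 19.6511 ≈ -0.890

-0.890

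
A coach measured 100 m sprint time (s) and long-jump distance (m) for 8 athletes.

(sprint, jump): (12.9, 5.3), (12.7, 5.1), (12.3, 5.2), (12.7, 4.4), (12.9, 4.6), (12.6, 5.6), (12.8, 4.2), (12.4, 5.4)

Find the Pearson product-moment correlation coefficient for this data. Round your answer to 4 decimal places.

-0.4687

n = 8, Σx = 101.3, Σy = 39.8, Σx² = 1283.05, Σy² = 199.82, Σxy = 503.6
nΣxy − ΣxΣy = 4028.8 − 4031.74 = -2.94
nΣx² − (Σx)² = 10264.4 − 10261.69 = 2.71; nΣy² − (Σy)² = 1598.56 − 1584.04 = 14.52
r = -2.94 / √(2.71 × 14.52) = -2.94 / 6.2729 ≈ -0.4687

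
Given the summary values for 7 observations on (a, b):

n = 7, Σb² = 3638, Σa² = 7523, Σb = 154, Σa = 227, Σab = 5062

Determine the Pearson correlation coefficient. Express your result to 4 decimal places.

r = (nΣab − ΣaΣb) / √[(nΣa² − (Σa)²)(nΣb² − (Σb)²)]
Numerator: 7×5062 − 227×154 = 476
Denominator: √[(52661 − 51529)(25466 − 23716)] = √[1132 × 1750] = 1407.4800
r = 476 / 1407.4800 ≈ 0.3382

0.3382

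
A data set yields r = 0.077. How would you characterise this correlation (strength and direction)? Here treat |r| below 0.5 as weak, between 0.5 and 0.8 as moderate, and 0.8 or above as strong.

r = 0.077 > 0 so the relationship is positive.
|r| = 0.077, which falls in the weak range.

weak positive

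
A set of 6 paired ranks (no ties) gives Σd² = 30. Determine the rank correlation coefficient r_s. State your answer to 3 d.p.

ρ = 1 − 6Σd² / [n(n²−1)] = 1 − 6×30 / (6×35)
  = 1 − 180/210 = 1 − 0.8571 ≈ 0.143

0.143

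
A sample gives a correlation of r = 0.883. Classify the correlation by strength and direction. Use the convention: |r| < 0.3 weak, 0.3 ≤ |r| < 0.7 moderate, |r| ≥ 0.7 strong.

r = 0.883 > 0 so the relationship is positive.
|r| = 0.883, which falls in the strong range.

strong positive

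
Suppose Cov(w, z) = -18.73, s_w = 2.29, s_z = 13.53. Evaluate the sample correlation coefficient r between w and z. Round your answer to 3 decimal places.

-0.605

r = Cov(w,z) / (s_w · s_z) = -18.73 / (2.29 × 13.53)
  = -18.73 / 30.9837 ≈ -0.605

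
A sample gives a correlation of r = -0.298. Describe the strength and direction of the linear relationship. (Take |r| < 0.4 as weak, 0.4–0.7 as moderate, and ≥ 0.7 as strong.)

r = -0.298 < 0 so the relationship is negative.
|r| = 0.298, which falls in the weak range.

weak negative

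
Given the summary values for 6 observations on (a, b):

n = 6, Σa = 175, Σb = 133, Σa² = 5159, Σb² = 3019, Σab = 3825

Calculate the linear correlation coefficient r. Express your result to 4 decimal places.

-0.8691

r = (nΣab − ΣaΣb) / √[(nΣa² − (Σa)²)(nΣb² − (Σb)²)]
Numerator: 6×3825 − 175×133 = -325
Denominator: √[(30954 − 30625)(18114 − 17689)] = √[329 × 425] = 373.9318
r = -325 / 373.9318 ≈ -0.8691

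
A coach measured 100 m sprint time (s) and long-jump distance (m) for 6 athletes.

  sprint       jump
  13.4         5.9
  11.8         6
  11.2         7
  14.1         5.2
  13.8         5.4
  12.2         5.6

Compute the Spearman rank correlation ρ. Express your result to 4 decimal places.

Rank sprint: 4, 2, 1, 6, 5, 3
Rank jump: 4, 5, 6, 1, 2, 3
d = rank(sprint) − rank(jump): 0, -3, -5, 5, 3, 0; Σd² = 68
ρ = 1 − 6Σd² / [n(n²−1)] = 1 − 6×68 / (6×35) = 1 − 408/210 ≈ -0.9429

-0.9429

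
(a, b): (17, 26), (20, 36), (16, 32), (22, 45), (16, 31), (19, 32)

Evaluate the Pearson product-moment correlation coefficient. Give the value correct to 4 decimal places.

n = 6, Σa = 110, Σb = 202, Σa² = 2046, Σb² = 7006, Σab = 3768
nΣab − ΣaΣb = 22608 − 22220 = 388
nΣa² − (Σa)² = 12276 − 12100 = 176; nΣb² − (Σb)² = 42036 − 40804 = 1232
r = 388 / √(176 × 1232) = 388 / 465.6522 ≈ 0.8332

0.8332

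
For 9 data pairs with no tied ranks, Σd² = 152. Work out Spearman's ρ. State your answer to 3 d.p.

-0.267

ρ = 1 − 6Σd² / [n(n²−1)] = 1 − 6×152 / (9×80)
  = 1 − 912/720 = 1 − 1.2667 ≈ -0.267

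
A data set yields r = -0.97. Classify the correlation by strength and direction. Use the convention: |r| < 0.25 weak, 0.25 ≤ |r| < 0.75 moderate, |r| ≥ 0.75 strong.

strong negative

r = -0.97 < 0 so the relationship is negative.
|r| = 0.97, which falls in the strong range.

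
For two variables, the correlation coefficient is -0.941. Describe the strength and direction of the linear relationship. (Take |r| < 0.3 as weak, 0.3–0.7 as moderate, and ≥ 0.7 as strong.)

r = -0.941 < 0 so the relationship is negative.
|r| = 0.941, which falls in the strong range.

strong negative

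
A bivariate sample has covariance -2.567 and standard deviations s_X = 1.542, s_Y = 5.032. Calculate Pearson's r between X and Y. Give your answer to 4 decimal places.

r = Cov(X,Y) / (s_X · s_Y) = -2.567 / (1.542 × 5.032)
  = -2.567 / 7.7593 ≈ -0.3308

-0.3308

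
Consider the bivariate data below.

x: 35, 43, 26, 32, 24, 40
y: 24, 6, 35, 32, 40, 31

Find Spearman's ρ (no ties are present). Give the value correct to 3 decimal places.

-0.943

Rank x: 4, 6, 2, 3, 1, 5
Rank y: 2, 1, 5, 4, 6, 3
d = rank(x) − rank(y): 2, 5, -3, -1, -5, 2; Σd² = 68
ρ = 1 − 6Σd² / [n(n²−1)] = 1 − 6×68 / (6×35) = 1 − 408/210 ≈ -0.943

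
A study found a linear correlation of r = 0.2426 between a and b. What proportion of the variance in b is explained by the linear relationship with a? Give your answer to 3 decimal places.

0.059

r² = (0.2426)² = 0.059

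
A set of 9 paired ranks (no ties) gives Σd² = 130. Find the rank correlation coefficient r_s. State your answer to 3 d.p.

-0.083

ρ = 1 − 6Σd² / [n(n²−1)] = 1 − 6×130 / (9×80)
  = 1 − 780/720 = 1 − 1.0833 ≈ -0.083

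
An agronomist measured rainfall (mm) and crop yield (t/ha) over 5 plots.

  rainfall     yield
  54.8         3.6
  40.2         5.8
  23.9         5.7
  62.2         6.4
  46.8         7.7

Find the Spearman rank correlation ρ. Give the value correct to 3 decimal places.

0.200

Rank rainfall: 4, 2, 1, 5, 3
Rank yield: 1, 3, 2, 4, 5
d = rank(rainfall) − rank(yield): 3, -1, -1, 1, -2; Σd² = 16
ρ = 1 − 6Σd² / [n(n²−1)] = 1 − 6×16 / (5×24) = 1 − 96/120 ≈ 0.200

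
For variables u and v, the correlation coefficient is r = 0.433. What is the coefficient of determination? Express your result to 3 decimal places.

r² = (0.433)² = 0.187

0.187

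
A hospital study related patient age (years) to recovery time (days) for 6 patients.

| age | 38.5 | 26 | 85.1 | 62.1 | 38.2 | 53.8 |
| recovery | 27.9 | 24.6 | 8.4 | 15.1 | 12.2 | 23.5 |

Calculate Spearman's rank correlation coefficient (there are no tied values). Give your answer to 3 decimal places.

Rank age: 3, 1, 6, 5, 2, 4
Rank recovery: 6, 5, 1, 3, 2, 4
d = rank(age) − rank(recovery): -3, -4, 5, 2, 0, 0; Σd² = 54
ρ = 1 − 6Σd² / [n(n²−1)] = 1 − 6×54 / (6×35) = 1 − 324/210 ≈ -0.543

-0.543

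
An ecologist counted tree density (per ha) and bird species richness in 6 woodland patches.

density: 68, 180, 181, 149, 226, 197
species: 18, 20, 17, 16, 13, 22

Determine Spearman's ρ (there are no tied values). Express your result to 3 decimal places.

-0.143

Rank density: 1, 3, 4, 2, 6, 5
Rank species: 4, 5, 3, 2, 1, 6
d = rank(density) − rank(species): -3, -2, 1, 0, 5, -1; Σd² = 40
ρ = 1 − 6Σd² / [n(n²−1)] = 1 − 6×40 / (6×35) = 1 − 240/210 ≈ -0.143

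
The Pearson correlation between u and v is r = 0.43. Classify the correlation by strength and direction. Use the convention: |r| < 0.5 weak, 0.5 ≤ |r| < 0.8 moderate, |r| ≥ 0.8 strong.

weak positive

r = 0.43 > 0 so the relationship is positive.
|r| = 0.43, which falls in the weak range.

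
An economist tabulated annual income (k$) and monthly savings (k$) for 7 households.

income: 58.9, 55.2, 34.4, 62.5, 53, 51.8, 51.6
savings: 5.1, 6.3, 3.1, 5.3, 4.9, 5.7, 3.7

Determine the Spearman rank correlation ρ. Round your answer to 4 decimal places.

0.6071

Rank income: 6, 5, 1, 7, 4, 3, 2
Rank savings: 4, 7, 1, 5, 3, 6, 2
d = rank(income) − rank(savings): 2, -2, 0, 2, 1, -3, 0; Σd² = 22
ρ = 1 − 6Σd² / [n(n²−1)] = 1 − 6×22 / (7×48) = 1 − 132/336 ≈ 0.6071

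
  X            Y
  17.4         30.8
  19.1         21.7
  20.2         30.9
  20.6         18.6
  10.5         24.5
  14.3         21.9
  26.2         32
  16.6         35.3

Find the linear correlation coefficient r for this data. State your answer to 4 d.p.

n = 8, ΣX = 144.9, ΣY = 215.7, ΣX² = 2776.71, ΣY² = 6070.25, ΣXY = 3952.53
nΣXY − ΣXΣY = 31620.24 − 31254.93 = 365.31
nΣX² − (ΣX)² = 22213.68 − 20996.01 = 1217.67; nΣY² − (ΣY)² = 48562 − 46526.49 = 2035.51
r = 365.31 / √(1217.67 × 2035.51) = 365.31 / 1574.3505 ≈ 0.2320

0.2320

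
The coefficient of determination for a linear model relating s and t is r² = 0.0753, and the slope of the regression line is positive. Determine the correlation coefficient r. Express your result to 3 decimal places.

|r| = √0.0753 = 0.274
The association is positive, so r = 0.274.

0.274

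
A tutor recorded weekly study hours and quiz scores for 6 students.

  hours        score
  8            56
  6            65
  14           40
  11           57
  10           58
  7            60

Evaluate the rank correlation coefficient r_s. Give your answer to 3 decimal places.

Rank hours: 3, 1, 6, 5, 4, 2
Rank score: 2, 6, 1, 3, 4, 5
d = rank(hours) − rank(score): 1, -5, 5, 2, 0, -3; Σd² = 64
ρ = 1 − 6Σd² / [n(n²−1)] = 1 − 6×64 / (6×35) = 1 − 384/210 ≈ -0.829

-0.829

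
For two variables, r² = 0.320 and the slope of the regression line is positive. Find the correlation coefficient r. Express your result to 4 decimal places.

|r| = √0.320 = 0.5657
The association is positive, so r = 0.5657.

0.5657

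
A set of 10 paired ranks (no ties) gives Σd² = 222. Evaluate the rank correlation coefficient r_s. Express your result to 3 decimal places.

ρ = 1 − 6Σd² / [n(n²−1)] = 1 − 6×222 / (10×99)
  = 1 − 1332/990 = 1 − 1.3455 ≈ -0.345

-0.345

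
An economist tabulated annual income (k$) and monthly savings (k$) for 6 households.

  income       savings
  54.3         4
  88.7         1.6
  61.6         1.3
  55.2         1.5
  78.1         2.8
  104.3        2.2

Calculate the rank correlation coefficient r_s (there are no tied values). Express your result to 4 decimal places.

Rank income: 1, 5, 3, 2, 4, 6
Rank savings: 6, 3, 1, 2, 5, 4
d = rank(income) − rank(savings): -5, 2, 2, 0, -1, 2; Σd² = 38
ρ = 1 − 6Σd² / [n(n²−1)] = 1 − 6×38 / (6×35) = 1 − 228/210 ≈ -0.0857

-0.0857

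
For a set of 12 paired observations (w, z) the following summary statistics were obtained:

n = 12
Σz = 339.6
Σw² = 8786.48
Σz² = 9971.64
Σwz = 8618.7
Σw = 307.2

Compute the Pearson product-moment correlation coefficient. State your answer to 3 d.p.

-0.130

r = (nΣwz − ΣwΣz) / √[(nΣw² − (Σw)²)(nΣz² − (Σz)²)]
Numerator: 12×8618.7 − 307.2×339.6 = -900.72
Denominator: √[(105437.76 − 94371.84)(119659.68 − 115328.16)] = √[11065.92 × 4331.52] = 6923.3123
r = -900.72 / 6923.3123 ≈ -0.130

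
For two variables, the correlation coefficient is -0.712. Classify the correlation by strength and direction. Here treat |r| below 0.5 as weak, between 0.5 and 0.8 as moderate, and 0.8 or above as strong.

r = -0.712 < 0 so the relationship is negative.
|r| = 0.712, which falls in the moderate range.

moderate negative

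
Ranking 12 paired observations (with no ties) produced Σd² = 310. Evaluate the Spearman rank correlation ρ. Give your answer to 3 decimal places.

-0.084

ρ = 1 − 6Σd² / [n(n²−1)] = 1 − 6×310 / (12×143)
  = 1 − 1860/1716 = 1 − 1.0839 ≈ -0.084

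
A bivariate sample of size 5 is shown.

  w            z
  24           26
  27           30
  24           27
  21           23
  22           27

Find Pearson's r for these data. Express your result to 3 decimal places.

0.874

n = 5, Σw = 118, Σz = 133, Σw² = 2806, Σz² = 3563, Σwz = 3159
nΣwz − ΣwΣz = 15795 − 15694 = 101
nΣw² − (Σw)² = 14030 − 13924 = 106; nΣz² − (Σz)² = 17815 − 17689 = 126
r = 101 / √(106 × 126) = 101 / 115.5682 ≈ 0.874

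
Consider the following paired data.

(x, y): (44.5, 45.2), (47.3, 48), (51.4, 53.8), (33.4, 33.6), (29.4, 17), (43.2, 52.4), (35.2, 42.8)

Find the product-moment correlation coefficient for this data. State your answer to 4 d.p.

n = 7, Σx = 284.4, Σy = 292.8, Σx² = 11944.7, Σy² = 13237.04, Σxy = 12439.4
nΣxy − ΣxΣy = 87075.8 − 83272.32 = 3803.48
nΣx² − (Σx)² = 83612.9 − 80883.36 = 2729.54; nΣy² − (Σy)² = 92659.28 − 85731.84 = 6927.44
r = 3803.48 / √(2729.54 × 6927.44) = 3803.48 / 4348.4163 ≈ 0.8747

0.8747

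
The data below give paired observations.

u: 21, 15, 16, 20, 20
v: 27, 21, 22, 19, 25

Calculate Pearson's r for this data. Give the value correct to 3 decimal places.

0.475

n = 5, Σu = 92, Σv = 114, Σu² = 1722, Σv² = 2640, Σuv = 2114
nΣuv − ΣuΣv = 10570 − 10488 = 82
nΣu² − (Σu)² = 8610 − 8464 = 146; nΣv² − (Σv)² = 13200 − 12996 = 204
r = 82 / √(146 × 204) = 82 / 172.5804 ≈ 0.475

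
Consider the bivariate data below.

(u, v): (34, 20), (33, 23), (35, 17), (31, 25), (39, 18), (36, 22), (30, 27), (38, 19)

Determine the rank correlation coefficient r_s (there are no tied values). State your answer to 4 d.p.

-0.8095

Rank u: 4, 3, 5, 2, 8, 6, 1, 7
Rank v: 4, 6, 1, 7, 2, 5, 8, 3
d = rank(u) − rank(v): 0, -3, 4, -5, 6, 1, -7, 4; Σd² = 152
ρ = 1 − 6Σd² / [n(n²−1)] = 1 − 6×152 / (8×63) = 1 − 912/504 ≈ -0.8095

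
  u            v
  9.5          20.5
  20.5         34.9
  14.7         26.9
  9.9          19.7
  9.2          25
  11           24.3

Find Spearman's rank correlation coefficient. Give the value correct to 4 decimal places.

Rank u: 2, 6, 5, 3, 1, 4
Rank v: 2, 6, 5, 1, 4, 3
d = rank(u) − rank(v): 0, 0, 0, 2, -3, 1; Σd² = 14
ρ = 1 − 6Σd² / [n(n²−1)] = 1 − 6×14 / (6×35) = 1 − 84/210 ≈ 0.6000

0.6000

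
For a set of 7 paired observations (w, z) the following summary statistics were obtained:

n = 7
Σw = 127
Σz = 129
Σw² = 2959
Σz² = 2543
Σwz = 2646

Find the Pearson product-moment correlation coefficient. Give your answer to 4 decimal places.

r = (nΣwz − ΣwΣz) / √[(nΣw² − (Σw)²)(nΣz² − (Σz)²)]
Numerator: 7×2646 − 127×129 = 2139
Denominator: √[(20713 − 16129)(17801 − 16641)] = √[4584 × 1160] = 2305.9575
r = 2139 / 2305.9575 ≈ 0.9276

0.9276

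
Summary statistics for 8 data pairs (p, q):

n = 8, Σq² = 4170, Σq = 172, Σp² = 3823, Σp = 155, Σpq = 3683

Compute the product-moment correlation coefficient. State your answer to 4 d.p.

0.5634

r = (nΣpq − ΣpΣq) / √[(nΣp² − (Σp)²)(nΣq² − (Σq)²)]
Numerator: 8×3683 − 155×172 = 2804
Denominator: √[(30584 − 24025)(33360 − 29584)] = √[6559 × 3776] = 4976.6238
r = 2804 / 4976.6238 ≈ 0.5634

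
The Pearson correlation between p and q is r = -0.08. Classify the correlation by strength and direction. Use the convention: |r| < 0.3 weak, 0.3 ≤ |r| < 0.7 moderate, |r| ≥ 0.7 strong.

weak negative

r = -0.08 < 0 so the relationship is negative.
|r| = 0.08, which falls in the weak range.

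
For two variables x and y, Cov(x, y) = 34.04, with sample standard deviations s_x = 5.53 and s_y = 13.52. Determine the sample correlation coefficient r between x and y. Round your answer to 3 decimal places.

r = Cov(x,y) / (s_x · s_y) = 34.04 / (5.53 × 13.52)
  = 34.04 / 74.7656 ≈ 0.455

0.455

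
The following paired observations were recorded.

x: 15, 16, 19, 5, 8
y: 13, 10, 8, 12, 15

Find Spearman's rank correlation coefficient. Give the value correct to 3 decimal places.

-0.700

Rank x: 3, 4, 5, 1, 2
Rank y: 4, 2, 1, 3, 5
d = rank(x) − rank(y): -1, 2, 4, -2, -3; Σd² = 34
ρ = 1 − 6Σd² / [n(n²−1)] = 1 − 6×34 / (5×24) = 1 − 204/120 ≈ -0.700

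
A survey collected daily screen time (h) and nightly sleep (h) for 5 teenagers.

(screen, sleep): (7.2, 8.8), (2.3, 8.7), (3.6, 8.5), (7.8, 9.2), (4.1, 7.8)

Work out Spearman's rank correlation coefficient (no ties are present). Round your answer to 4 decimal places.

Rank screen: 4, 1, 2, 5, 3
Rank sleep: 4, 3, 2, 5, 1
d = rank(screen) − rank(sleep): 0, -2, 0, 0, 2; Σd² = 8
ρ = 1 − 6Σd² / [n(n²−1)] = 1 − 6×8 / (5×24) = 1 − 48/120 ≈ 0.6000

0.6000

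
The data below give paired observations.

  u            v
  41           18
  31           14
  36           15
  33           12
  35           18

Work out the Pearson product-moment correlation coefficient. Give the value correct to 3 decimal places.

0.702

n = 5, Σu = 176, Σv = 77, Σu² = 6252, Σv² = 1213, Σuv = 2738
nΣuv − ΣuΣv = 13690 − 13552 = 138
nΣu² − (Σu)² = 31260 − 30976 = 284; nΣv² − (Σv)² = 6065 − 5929 = 136
r = 138 / √(284 × 136) = 138 / 196.5299 ≈ 0.702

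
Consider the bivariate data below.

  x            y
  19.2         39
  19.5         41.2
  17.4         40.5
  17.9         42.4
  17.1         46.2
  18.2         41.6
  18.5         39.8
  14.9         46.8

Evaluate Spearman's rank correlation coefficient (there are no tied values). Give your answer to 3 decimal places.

Rank x: 7, 8, 3, 4, 2, 5, 6, 1
Rank y: 1, 4, 3, 6, 7, 5, 2, 8
d = rank(x) − rank(y): 6, 4, 0, -2, -5, 0, 4, -7; Σd² = 146
ρ = 1 − 6Σd² / [n(n²−1)] = 1 − 6×146 / (8×63) = 1 − 876/504 ≈ -0.738

-0.738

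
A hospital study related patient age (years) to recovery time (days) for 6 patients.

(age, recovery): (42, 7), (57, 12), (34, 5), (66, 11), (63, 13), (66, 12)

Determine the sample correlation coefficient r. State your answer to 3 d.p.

0.938

n = 6, Σx = 328, Σy = 60, Σx² = 18850, Σy² = 652, Σxy = 3485
nΣxy − ΣxΣy = 20910 − 19680 = 1230
nΣx² − (Σx)² = 113100 − 107584 = 5516; nΣy² − (Σy)² = 3912 − 3600 = 312
r = 1230 / √(5516 × 312) = 1230 / 1311.8658 ≈ 0.938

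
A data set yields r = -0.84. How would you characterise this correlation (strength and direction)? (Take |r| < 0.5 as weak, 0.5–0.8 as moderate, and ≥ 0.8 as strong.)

r = -0.84 < 0 so the relationship is negative.
|r| = 0.84, which falls in the strong range.

strong negative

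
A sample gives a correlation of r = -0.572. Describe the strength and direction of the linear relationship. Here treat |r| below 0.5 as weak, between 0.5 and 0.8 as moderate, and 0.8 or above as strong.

moderate negative

r = -0.572 < 0 so the relationship is negative.
|r| = 0.572, which falls in the moderate range.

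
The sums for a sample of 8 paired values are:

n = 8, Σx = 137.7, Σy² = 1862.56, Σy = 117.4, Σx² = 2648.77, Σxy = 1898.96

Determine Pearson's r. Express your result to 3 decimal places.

r = (nΣxy − ΣxΣy) / √[(nΣx² − (Σx)²)(nΣy² − (Σy)²)]
Numerator: 8×1898.96 − 137.7×117.4 = -974.3
Denominator: √[(21190.16 − 18961.29)(14900.48 − 13782.76)] = √[2228.87 × 1117.72] = 1578.3702
r = -974.3 / 1578.3702 ≈ -0.617

-0.617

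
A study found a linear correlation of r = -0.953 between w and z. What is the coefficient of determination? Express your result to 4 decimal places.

r² = (-0.953)² = 0.9082

0.9082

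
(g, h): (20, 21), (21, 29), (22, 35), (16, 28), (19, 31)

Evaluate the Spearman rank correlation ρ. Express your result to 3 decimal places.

Rank g: 3, 4, 5, 1, 2
Rank h: 1, 3, 5, 2, 4
d = rank(g) − rank(h): 2, 1, 0, -1, -2; Σd² = 10
ρ = 1 − 6Σd² / [n(n²−1)] = 1 − 6×10 / (5×24) = 1 − 60/120 ≈ 0.500

0.500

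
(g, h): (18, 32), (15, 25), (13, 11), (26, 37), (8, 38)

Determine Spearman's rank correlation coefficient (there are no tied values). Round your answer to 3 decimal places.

0.000

Rank g: 4, 3, 2, 5, 1
Rank h: 3, 2, 1, 4, 5
d = rank(g) − rank(h): 1, 1, 1, 1, -4; Σd² = 20
ρ = 1 − 6Σd² / [n(n²−1)] = 1 − 6×20 / (5×24) = 1 − 120/120 ≈ 0.000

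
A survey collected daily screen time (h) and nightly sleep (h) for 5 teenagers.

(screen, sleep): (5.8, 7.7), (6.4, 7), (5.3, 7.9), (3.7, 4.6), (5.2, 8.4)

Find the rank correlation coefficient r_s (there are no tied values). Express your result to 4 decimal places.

0.0000

Rank screen: 4, 5, 3, 1, 2
Rank sleep: 3, 2, 4, 1, 5
d = rank(screen) − rank(sleep): 1, 3, -1, 0, -3; Σd² = 20
ρ = 1 − 6Σd² / [n(n²−1)] = 1 − 6×20 / (5×24) = 1 − 120/120 ≈ 0.0000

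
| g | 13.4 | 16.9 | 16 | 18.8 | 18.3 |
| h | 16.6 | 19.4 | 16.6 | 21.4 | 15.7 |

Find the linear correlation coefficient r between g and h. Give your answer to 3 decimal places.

0.457

n = 5, Σg = 83.4, Σh = 89.7, Σg² = 1409.5, Σh² = 1631.93, Σgh = 1505.53
nΣgh − ΣgΣh = 7527.65 − 7480.98 = 46.67
nΣg² − (Σg)² = 7047.5 − 6955.56 = 91.94; nΣh² − (Σh)² = 8159.65 − 8046.09 = 113.56
r = 46.67 / √(91.94 × 113.56) = 46.67 / 102.1798 ≈ 0.457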